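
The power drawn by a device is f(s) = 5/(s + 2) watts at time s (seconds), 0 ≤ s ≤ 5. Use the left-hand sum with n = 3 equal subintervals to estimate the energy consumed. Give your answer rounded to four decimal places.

8.0019

Δs = (5 − 0)/3 = 5/3.
Left endpoints: 0, 5/3, 10/3.
f(0) = 2.5, f(5/3) = 15/11, f(10/3) = 0.9375.
Sum = Δs · [f(0) + f(5/3) + f(10/3)].
Sum ≈ 8.0019.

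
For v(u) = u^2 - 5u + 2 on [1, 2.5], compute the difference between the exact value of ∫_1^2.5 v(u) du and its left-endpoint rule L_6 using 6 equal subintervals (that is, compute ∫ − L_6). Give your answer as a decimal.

Exact integral: ∫_1^2.5 v(u) du = -5.25.
L_6 = -4.953125.
Error = -5.25 − (-4.953125) = -0.296875.

-0.296875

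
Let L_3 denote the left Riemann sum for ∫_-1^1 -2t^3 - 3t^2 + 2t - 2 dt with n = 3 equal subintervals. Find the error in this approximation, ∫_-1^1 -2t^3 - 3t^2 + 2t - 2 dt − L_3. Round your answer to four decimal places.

Exact integral: ∫_-1^1 f(t) dt = -6.
L_3 ≈ -6.444444.
Error ≈ -6 − (-6.444444) ≈ 0.4444.

0.4444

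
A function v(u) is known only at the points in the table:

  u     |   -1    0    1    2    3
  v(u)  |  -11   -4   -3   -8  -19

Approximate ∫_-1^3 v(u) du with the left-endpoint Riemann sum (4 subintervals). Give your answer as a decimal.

Δu = 1.
Sum = 1·[(-11) + (-4) + (-3) + (-8)] = -26.

-26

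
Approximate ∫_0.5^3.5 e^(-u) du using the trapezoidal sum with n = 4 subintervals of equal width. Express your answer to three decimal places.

0.603

Δu = (3.5 − 0.5)/4 = 0.75.
f(0.5) ≈ 0.607, f(1.25) ≈ 0.287, f(2) ≈ 0.135, f(2.75) ≈ 0.064, f(3.5) ≈ 0.030.
T_4 = (Δu/2)·[f(u_0) + 2f(u_1) + 2f(u_2) + 2f(u_3) + f(u_4)].
Sum ≈ 0.603.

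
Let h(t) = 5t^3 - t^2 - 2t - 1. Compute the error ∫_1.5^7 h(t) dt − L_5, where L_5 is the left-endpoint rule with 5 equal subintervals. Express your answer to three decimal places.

Exact integral: ∫_1.5^7 h(t) dt ≈ 2829.46354.
L_5 = 1996.8575.
Error ≈ 2829.46354 − 1996.8575 ≈ 832.606.

832.606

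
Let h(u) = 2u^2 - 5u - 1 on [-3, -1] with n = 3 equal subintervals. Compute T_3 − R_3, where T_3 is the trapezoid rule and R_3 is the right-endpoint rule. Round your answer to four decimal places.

T_3 ≈ 35.629630.
R_3 ≈ 26.962963.
T_3 − R_3 ≈ 8.6667.

8.6667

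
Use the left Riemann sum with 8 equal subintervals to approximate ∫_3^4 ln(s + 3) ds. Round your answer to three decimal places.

1.861

Δs = (4 − 3)/8 = 0.125.
Left endpoints: 3, 3.125, 3.25, 3.375, 3.5, 3.625, 3.75, 3.875.
f(3) ≈ 1.792, f(3.125) ≈ 1.812, f(3.25) ≈ 1.833, f(3.375) ≈ 1.852, f(3.5) ≈ 1.872, f(3.625) ≈ 1.891, f(3.75) ≈ 1.910, f(3.875) ≈ 1.928.
Sum = Δs · [f(3) + f(3.125) + f(3.25) + ...].
Sum ≈ 1.861.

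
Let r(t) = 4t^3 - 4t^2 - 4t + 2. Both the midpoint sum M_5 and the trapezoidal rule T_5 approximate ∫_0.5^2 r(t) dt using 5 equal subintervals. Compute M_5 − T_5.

M_5 = 0.81375.
T_5 = 1.185.
M_5 − T_5 = -0.37125.

-0.37125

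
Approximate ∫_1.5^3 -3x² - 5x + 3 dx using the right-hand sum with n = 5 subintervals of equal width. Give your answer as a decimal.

-40.23

Δx = (3 − 1.5)/5 = 0.3.
Right endpoints: 1.8, 2.1, 2.4, 2.7, 3.
f(1.8) = -15.72, f(2.1) = -20.73, f(2.4) = -26.28, f(2.7) = -32.37, f(3) = -39.
Sum = Δx · [f(1.8) + f(2.1) + f(2.4) + f(2.7) + f(3)].
Sum = -40.23.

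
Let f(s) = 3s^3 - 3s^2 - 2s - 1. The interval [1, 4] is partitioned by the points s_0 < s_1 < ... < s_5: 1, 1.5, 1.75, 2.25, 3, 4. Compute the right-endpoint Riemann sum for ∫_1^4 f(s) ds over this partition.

Subinterval widths: 0.5, 0.25, 0.5, 0.75, 1.
Right endpoints: 1.5, 1.75, 2.25, 3, 4.
f(1.5) = -0.625, f(1.75) = 2.390625, f(2.25) = 13.484375, f(3) = 47, f(4) = 135.
Sum = Σ Δs_i · f(s_i).
Sum = 177.27734375.

177.27734375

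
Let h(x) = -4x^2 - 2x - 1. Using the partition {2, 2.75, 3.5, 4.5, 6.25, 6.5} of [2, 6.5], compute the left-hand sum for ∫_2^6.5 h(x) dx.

-302

Subinterval widths: 0.75, 0.75, 1, 1.75, 0.25.
Left endpoints: 2, 2.75, 3.5, 4.5, 6.25.
h(2) = -21, h(2.75) = -36.75, h(3.5) = -57, h(4.5) = -91, h(6.25) = -169.75.
Sum = Σ Δx_i · h(x_i).
Sum = -302.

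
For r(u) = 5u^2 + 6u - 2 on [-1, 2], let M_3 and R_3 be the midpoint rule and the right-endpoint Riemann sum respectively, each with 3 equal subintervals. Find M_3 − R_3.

M_3 = 16.75.
R_3 = 37.
M_3 − R_3 = -20.25.

-20.25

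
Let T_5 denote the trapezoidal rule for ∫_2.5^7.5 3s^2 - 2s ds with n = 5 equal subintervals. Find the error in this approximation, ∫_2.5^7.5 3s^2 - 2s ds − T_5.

-2.5

Exact integral: ∫_2.5^7.5 f(s) ds = 356.25.
T_5 = 358.75.
Error = 356.25 − 358.75 = -2.5.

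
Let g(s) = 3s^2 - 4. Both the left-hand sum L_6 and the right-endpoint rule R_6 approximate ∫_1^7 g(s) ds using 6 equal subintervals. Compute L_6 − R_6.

L_6 = 249.
R_6 = 393.
L_6 − R_6 = -144.

-144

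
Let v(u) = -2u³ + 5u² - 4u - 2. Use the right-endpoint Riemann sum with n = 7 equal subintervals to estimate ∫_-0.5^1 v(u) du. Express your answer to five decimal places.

-3.53571

Δu = (1 − (-0.5))/7 = 3/14.
Right endpoints: -2/7, -1/14, 1/7, 5/14, 4/7, 11/14, 1.
v(-2/7) = -138/343, v(-1/14) = -579/343, v(1/7) = -849/343, v(5/14) = -1977/686, v(4/7) = -1038/343, v(11/14) = -1038/343, v(1) = -3.
Sum = Δu · [v(-2/7) + v(-1/14) + v(1/7) + ...].
Sum ≈ -3.53571.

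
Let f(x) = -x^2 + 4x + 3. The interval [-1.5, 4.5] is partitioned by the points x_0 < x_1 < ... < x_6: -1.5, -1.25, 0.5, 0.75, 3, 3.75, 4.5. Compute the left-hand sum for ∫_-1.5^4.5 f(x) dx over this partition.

13.328125

Subinterval widths: 0.25, 1.75, 0.25, 2.25, 0.75, 0.75.
Left endpoints: -1.5, -1.25, 0.5, 0.75, 3, 3.75.
f(-1.5) = -5.25, f(-1.25) = -3.5625, f(0.5) = 4.75, f(0.75) = 5.4375, f(3) = 6, f(3.75) = 3.9375.
Sum = Σ Δx_i · f(x_i).
Sum = 13.328125.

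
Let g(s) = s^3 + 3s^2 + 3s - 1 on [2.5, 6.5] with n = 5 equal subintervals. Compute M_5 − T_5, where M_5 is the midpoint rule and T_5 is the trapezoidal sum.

-10.56

M_5 = 741.98.
T_5 = 752.54.
M_5 − T_5 = -10.56.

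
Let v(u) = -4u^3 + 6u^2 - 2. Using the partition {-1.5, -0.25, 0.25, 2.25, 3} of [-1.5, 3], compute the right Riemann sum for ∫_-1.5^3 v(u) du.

-79.171875

Subinterval widths: 1.25, 0.5, 2, 0.75.
Right endpoints: -0.25, 0.25, 2.25, 3.
v(-0.25) = -1.5625, v(0.25) = -1.6875, v(2.25) = -17.1875, v(3) = -56.
Sum = Σ Δu_i · v(u_i).
Sum = -79.171875.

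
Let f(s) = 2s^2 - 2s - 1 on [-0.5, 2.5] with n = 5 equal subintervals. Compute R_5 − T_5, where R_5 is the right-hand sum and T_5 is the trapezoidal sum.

1.8

R_5 = 3.66.
T_5 = 1.86.
R_5 − T_5 = 1.8.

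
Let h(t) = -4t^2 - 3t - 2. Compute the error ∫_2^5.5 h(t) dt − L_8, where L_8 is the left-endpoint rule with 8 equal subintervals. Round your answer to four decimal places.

Exact integral: ∫_2^5.5 h(t) dt ≈ -257.541667.
L_8 = -232.72265625.
Error ≈ -257.541667 − (-232.72265625) ≈ -24.8190.

-24.8190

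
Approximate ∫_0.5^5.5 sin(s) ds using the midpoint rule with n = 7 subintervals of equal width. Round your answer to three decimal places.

Δs = (5.5 − 0.5)/7 = 5/7.
Midpoints: 6/7, 11/7, 16/7, 3, 26/7, 31/7, 36/7.
f(6/7) ≈ 0.756, f(11/7) ≈ 1.000, f(16/7) ≈ 0.755, f(3) ≈ 0.141, f(26/7) ≈ -0.542, f(31/7) ≈ -0.960, f(36/7) ≈ -0.909.
Sum = Δs · [f(6/7) + f(11/7) + f(16/7) + ...].
Sum ≈ 0.173.

0.173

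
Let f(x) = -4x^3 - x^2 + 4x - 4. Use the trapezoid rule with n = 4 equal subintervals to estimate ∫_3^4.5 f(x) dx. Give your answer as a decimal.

Δx = (4.5 − 3)/4 = 0.375.
f(3) = -109, f(3.375) = -155.6640625, f(3.75) = -214, f(4.125) = -285.2734375, f(4.5) = -370.75.
T_4 = (Δx/2)·[f(x_0) + 2f(x_1) + 2f(x_2) + 2f(x_3) + f(x_4)].
Sum = -335.5546875.

-335.5546875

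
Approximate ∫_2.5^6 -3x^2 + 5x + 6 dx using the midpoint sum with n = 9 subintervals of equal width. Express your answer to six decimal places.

Δx = (6 − 2.5)/9 = 7/18.
Midpoints: 97/36, 37/12, 125/36, 139/36, 4.25, 167/36, 181/36, 65/12, 209/36.
f(97/36) = -997/432, f(37/12) = -341/48, f(125/36) = -5533/432, f(139/36) = -8389/432, f(4.25) = -26.9375, f(167/36) = -15277/432, f(181/36) = -19309/432, f(65/12) = -54.9375, f(209/36) = -28549/432.
Sum = Δx · [f(97/36) + f(37/12) + f(125/36) + ...].
Sum ≈ -104.867670.

-104.867670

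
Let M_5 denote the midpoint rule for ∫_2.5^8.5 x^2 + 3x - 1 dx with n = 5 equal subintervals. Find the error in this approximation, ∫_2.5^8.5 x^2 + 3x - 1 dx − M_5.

0.72

Exact integral: ∫_2.5^8.5 f(x) dx = 292.5.
M_5 = 291.78.
Error = 292.5 − 291.78 = 0.72.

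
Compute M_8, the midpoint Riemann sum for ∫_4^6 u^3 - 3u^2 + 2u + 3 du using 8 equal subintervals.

133.875

Δu = (6 − 4)/8 = 0.25.
Midpoints: 4.125, 4.375, 4.625, 4.875, 5.125, 5.375, 5.625, 5.875.
f(4.125) = 15561/512, f(4.375) = 19491/512, f(4.625) = 24069/512, f(4.875) = 29343/512, f(5.125) = 35361/512, f(5.375) = 42171/512, f(5.625) = 49821/512, f(5.875) = 58359/512.
Sum = Δu · [f(4.125) + f(4.375) + f(4.625) + ...].
Sum = 133.875.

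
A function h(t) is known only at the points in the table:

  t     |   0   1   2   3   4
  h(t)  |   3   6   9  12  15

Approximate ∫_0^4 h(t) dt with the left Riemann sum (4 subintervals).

Δt = 1.
Sum = 1·[3 + 6 + 9 + 12] = 30.

30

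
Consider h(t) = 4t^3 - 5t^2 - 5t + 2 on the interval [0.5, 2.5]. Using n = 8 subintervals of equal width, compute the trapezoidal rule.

2.4375

Δt = (2.5 − 0.5)/8 = 0.25.
h(0.5) = -1.25, h(0.75) = -2.875, h(1) = -4, h(1.25) = -4.25, h(1.5) = -3.25, h(1.75) = -0.625, h(2) = 4, h(2.25) = 11, h(2.5) = 20.75.
T_8 = (Δt/2)·[h(t_0) + 2h(t_1) + ... + 2h(t_{7}) + h(t_8)].
Sum = 2.4375.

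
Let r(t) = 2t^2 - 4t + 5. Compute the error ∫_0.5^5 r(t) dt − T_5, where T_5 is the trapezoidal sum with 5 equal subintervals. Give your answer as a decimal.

Exact integral: ∫_0.5^5 r(t) dt = 56.25.
T_5 = 57.465.
Error = 56.25 − 57.465 = -1.215.

-1.215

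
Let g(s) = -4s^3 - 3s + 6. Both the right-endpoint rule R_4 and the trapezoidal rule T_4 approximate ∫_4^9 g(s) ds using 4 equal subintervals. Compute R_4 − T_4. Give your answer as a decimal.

R_4 = -8145.9375.
T_4 = -6474.0625.
R_4 − T_4 = -1671.875.

-1671.875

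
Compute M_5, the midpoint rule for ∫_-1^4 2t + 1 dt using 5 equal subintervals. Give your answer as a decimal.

20

Δt = (4 − (-1))/5 = 1.
Midpoints: -0.5, 0.5, 1.5, 2.5, 3.5.
f(-0.5) = 0, f(0.5) = 2, f(1.5) = 4, f(2.5) = 6, f(3.5) = 8.
Sum = Δt · [f(-0.5) + f(0.5) + f(1.5) + f(2.5) + f(3.5)].
Sum = 20.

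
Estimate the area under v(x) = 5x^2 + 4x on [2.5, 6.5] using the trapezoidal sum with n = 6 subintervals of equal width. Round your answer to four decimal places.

505.1481

Δx = (6.5 − 2.5)/6 = 2/3.
v(2.5) = 41.25, v(19/6) = 2261/36, v(23/6) = 3197/36, v(4.5) = 119.25, v(31/6) = 5549/36, v(35/6) = 6965/36, v(6.5) = 237.25.
T_6 = (Δx/2)·[v(x_0) + 2v(x_1) + ... + 2v(x_{5}) + v(x_6)].
Sum ≈ 505.1481.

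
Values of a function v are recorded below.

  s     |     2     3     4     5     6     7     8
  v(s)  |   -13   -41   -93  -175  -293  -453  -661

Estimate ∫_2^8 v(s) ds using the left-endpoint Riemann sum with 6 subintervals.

-1068

Δs = 1.
Sum = 1·[(-13) + (-41) + (-93) + (-175) + (-293) + (-453)] = -1068.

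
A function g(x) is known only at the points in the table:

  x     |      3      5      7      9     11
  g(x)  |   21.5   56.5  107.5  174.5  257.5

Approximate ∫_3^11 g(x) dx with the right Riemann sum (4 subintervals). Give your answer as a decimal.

Δx = 2.
Sum = 2·[56.5 + 107.5 + 174.5 + 257.5] = 1192.

1192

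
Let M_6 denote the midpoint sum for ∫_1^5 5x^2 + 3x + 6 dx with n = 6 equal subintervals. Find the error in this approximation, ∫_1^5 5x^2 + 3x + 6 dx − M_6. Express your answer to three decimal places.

0.741

Exact integral: ∫_1^5 f(x) dx ≈ 266.66667.
M_6 ≈ 265.92593.
Error ≈ 266.66667 − 265.92593 ≈ 0.741.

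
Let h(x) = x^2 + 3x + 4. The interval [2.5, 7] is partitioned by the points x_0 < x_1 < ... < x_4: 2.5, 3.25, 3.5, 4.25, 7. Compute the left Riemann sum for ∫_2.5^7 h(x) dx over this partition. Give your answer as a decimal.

135.1875

Subinterval widths: 0.75, 0.25, 0.75, 2.75.
Left endpoints: 2.5, 3.25, 3.5, 4.25.
h(2.5) = 17.75, h(3.25) = 24.3125, h(3.5) = 26.75, h(4.25) = 34.8125.
Sum = Σ Δx_i · h(x_i).
Sum = 135.1875.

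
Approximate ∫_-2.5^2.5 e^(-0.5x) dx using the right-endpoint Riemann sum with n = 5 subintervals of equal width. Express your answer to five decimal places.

Δx = (2.5 − (-2.5))/5 = 1.
Right endpoints: -1.5, -0.5, 0.5, 1.5, 2.5.
f(-1.5) ≈ 2.11700, f(-0.5) ≈ 1.28403, f(0.5) ≈ 0.77880, f(1.5) ≈ 0.47237, f(2.5) ≈ 0.28650.
Sum = Δx · [f(-1.5) + f(-0.5) + f(0.5) + f(1.5) + f(2.5)].
Sum ≈ 4.93870.

4.93870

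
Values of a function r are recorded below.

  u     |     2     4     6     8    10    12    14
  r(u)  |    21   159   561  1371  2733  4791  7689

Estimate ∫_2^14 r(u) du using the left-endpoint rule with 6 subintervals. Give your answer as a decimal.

19272

Δu = 2.
Sum = 2·[21 + 159 + 561 + 1371 + 2733 + 4791] = 19272.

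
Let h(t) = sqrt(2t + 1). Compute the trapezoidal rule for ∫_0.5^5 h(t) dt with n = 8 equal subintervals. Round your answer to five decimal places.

11.20752

Δt = (5 − 0.5)/8 = 0.5625.
h(0.5) ≈ 1.41421, h(1.0625) ≈ 1.76777, h(1.625) ≈ 2.06155, h(2.1875) ≈ 2.31840, h(2.75) ≈ 2.54951, h(3.3125) ≈ 2.76134, h(3.875) ≈ 2.95804, h(4.4375) ≈ 3.14245, h(5) ≈ 3.31662.
T_8 = (Δt/2)·[h(t_0) + 2h(t_1) + ... + 2h(t_{7}) + h(t_8)].
Sum ≈ 11.20752.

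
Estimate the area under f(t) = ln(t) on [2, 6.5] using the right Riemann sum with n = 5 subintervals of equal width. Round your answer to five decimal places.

Δt = (6.5 − 2)/5 = 0.9.
Right endpoints: 2.9, 3.8, 4.7, 5.6, 6.5.
f(2.9) ≈ 1.06471, f(3.8) ≈ 1.33500, f(4.7) ≈ 1.54756, f(5.6) ≈ 1.72277, f(6.5) ≈ 1.87180.
Sum = Δt · [f(2.9) + f(3.8) + f(4.7) + f(5.6) + f(6.5)].
Sum ≈ 6.78766.

6.78766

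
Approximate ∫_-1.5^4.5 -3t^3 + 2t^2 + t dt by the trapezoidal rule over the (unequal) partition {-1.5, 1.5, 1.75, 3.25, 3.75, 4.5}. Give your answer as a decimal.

-237.3984375

Subinterval widths: 3, 0.25, 1.5, 0.5, 0.75.
f(-1.5) = 13.125, f(1.5) = -4.125, f(1.75) = -8.203125, f(3.25) = -78.609375, f(3.75) = -126.328125, f(4.5) = -228.375.
On each subinterval the trapezoid contributes (Δt_i/2)·[f(t_{i-1}) + f(t_i)].
Sum = -237.3984375.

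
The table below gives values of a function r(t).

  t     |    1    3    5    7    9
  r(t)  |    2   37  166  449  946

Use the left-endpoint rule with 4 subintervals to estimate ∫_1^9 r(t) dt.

Δt = 2.
Sum = 2·[2 + 37 + 166 + 449] = 1308.

1308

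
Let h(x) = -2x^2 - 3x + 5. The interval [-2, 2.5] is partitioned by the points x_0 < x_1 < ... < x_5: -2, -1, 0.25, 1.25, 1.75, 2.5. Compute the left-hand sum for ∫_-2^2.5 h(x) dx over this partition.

Subinterval widths: 1, 1.25, 1, 0.5, 0.75.
Left endpoints: -2, -1, 0.25, 1.25, 1.75.
h(-2) = 3, h(-1) = 6, h(0.25) = 4.125, h(1.25) = -1.875, h(1.75) = -6.375.
Sum = Σ Δx_i · h(x_i).
Sum = 8.90625.

8.90625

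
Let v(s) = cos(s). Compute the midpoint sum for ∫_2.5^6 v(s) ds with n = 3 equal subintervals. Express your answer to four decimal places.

-0.9297

Δs = (6 − 2.5)/3 = 7/6.
Midpoints: 37/12, 4.25, 65/12.
v(37/12) ≈ -0.9983, v(4.25) ≈ -0.4461, v(65/12) ≈ 0.6475.
Sum = Δs · [v(37/12) + v(4.25) + v(65/12)].
Sum ≈ -0.9297.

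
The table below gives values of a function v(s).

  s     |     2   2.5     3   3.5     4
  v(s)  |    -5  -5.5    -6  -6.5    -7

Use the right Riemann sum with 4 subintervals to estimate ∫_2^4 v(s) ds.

-12.5

Δs = 0.5.
Sum = 0.5·[(-5.5) + (-6) + (-6.5) + (-7)] = -12.5.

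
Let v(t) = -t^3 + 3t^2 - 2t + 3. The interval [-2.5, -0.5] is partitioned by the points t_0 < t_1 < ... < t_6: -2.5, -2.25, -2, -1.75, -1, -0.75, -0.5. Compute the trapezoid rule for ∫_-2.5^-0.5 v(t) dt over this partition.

37.8515625

Subinterval widths: 0.25, 0.25, 0.25, 0.75, 0.25, 0.25.
v(-2.5) = 42.375, v(-2.25) = 34.078125, v(-2) = 27, v(-1.75) = 21.046875, v(-1) = 9, v(-0.75) = 6.609375, v(-0.5) = 4.875.
On each subinterval the trapezoid contributes (Δt_i/2)·[v(t_{i-1}) + v(t_i)].
Sum = 37.8515625.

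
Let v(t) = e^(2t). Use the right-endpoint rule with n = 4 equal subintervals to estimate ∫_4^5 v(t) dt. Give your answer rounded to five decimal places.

12101.01135

Δt = (5 − 4)/4 = 0.25.
Right endpoints: 4.25, 4.5, 4.75, 5.
v(4.25) ≈ 4914.76884, v(4.5) ≈ 8103.08393, v(4.75) ≈ 13359.72683, v(5) ≈ 22026.46579.
Sum = Δt · [v(4.25) + v(4.5) + v(4.75) + v(5)].
Sum ≈ 12101.01135.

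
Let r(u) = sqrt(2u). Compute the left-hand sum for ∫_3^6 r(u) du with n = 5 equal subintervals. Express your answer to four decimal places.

8.6495

Δu = (6 − 3)/5 = 0.6.
Left endpoints: 3, 3.6, 4.2, 4.8, 5.4.
r(3) ≈ 2.4495, r(3.6) ≈ 2.6833, r(4.2) ≈ 2.8983, r(4.8) ≈ 3.0984, r(5.4) ≈ 3.2863.
Sum = Δu · [r(3) + r(3.6) + r(4.2) + r(4.8) + r(5.4)].
Sum ≈ 8.6495.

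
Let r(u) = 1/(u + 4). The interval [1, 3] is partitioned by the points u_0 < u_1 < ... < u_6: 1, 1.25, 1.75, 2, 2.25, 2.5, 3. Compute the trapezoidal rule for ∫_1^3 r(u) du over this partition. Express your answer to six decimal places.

Subinterval widths: 0.25, 0.5, 0.25, 0.25, 0.25, 0.5.
r(1) = 0.2, r(1.25) = 4/21, r(1.75) = 4/23, r(2) = 1/6, r(2.25) = 0.16, r(2.5) = 2/13, r(3) = 1/7.
On each subinterval the trapezoid contributes (Δu_i/2)·[r(u_{i-1}) + r(u_i)].
Sum ≈ 0.336719.

0.336719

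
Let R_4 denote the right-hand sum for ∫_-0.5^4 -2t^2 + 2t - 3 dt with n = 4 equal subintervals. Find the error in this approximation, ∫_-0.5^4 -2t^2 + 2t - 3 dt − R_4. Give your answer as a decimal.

14.5546875

Exact integral: ∫_-0.5^4 f(t) dt = -40.5.
R_4 = -55.0546875.
Error = -40.5 − (-55.0546875) = 14.5546875.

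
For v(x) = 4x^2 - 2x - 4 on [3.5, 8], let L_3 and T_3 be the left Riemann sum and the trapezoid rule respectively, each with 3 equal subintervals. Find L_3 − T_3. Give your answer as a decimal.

-148.5

L_3 = 414.
T_3 = 562.5.
L_3 − T_3 = -148.5.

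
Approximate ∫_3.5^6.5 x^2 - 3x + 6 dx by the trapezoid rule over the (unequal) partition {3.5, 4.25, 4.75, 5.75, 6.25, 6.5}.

Subinterval widths: 0.75, 0.5, 1, 0.5, 0.25.
f(3.5) = 7.75, f(4.25) = 11.3125, f(4.75) = 14.3125, f(5.75) = 21.8125, f(6.25) = 26.3125, f(6.5) = 28.75.
On each subinterval the trapezoid contributes (Δx_i/2)·[f(x_{i-1}) + f(x_i)].
Sum = 50.53125.

50.53125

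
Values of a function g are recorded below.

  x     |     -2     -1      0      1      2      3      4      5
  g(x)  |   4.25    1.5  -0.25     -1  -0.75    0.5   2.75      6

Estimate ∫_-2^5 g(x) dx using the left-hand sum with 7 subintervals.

7

Δx = 1.
Sum = 1·[4.25 + 1.5 + (-0.25) + (-1) + (-0.75) + 0.5 + 2.75] = 7.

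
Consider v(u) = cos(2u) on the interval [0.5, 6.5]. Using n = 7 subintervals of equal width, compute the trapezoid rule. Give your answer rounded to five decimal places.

Δu = (6.5 − 0.5)/7 = 6/7.
v(0.5) ≈ 0.54030, v(19/14) ≈ -0.91009, v(31/14) ≈ -0.28002, v(43/14) ≈ 0.99017, v(55/14) ≈ -0.00316, v(67/14) ≈ -0.98927, v(79/14) ≈ 0.28609, v(6.5) ≈ 0.90745.
T_7 = (Δu/2)·[v(u_0) + 2v(u_1) + ... + 2v(u_{6}) + v(u_7)].
Sum ≈ -0.15635.

-0.15635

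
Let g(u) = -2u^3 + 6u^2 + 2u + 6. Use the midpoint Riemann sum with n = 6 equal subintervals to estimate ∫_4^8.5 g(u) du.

-1291.88671875

Δu = (8.5 − 4)/6 = 0.75.
Midpoints: 4.375, 5.125, 5.875, 6.625, 7.375, 8.125.
g(4.375) = -37.88671875, g(5.125) = -95.37890625, g(5.875) = -180.71484375, g(6.625) = -298.95703125, g(7.375) = -455.16796875, g(8.125) = -654.41015625.
Sum = Δu · [g(4.375) + g(5.125) + g(5.875) + ...].
Sum = -1291.88671875.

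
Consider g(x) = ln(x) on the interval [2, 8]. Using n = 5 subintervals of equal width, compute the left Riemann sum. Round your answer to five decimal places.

8.37311

Δx = (8 − 2)/5 = 1.2.
Left endpoints: 2, 3.2, 4.4, 5.6, 6.8.
g(2) ≈ 0.69315, g(3.2) ≈ 1.16315, g(4.4) ≈ 1.48160, g(5.6) ≈ 1.72277, g(6.8) ≈ 1.91692.
Sum = Δx · [g(2) + g(3.2) + g(4.4) + g(5.6) + g(6.8)].
Sum ≈ 8.37311.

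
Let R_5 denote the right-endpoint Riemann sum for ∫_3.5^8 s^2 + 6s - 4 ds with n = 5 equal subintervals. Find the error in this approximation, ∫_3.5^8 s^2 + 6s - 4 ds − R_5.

-36.045

Exact integral: ∫_3.5^8 f(s) ds = 293.625.
R_5 = 329.67.
Error = 293.625 − 329.67 = -36.045.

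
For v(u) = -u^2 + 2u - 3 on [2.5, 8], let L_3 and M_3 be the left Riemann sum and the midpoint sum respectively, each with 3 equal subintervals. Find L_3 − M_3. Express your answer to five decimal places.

38.23264

L_3 ≈ -84.4351852.
M_3 ≈ -122.6678241.
L_3 − M_3 ≈ 38.23264.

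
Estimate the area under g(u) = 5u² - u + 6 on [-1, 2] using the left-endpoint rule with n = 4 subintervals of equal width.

Δu = (2 − (-1))/4 = 0.75.
Left endpoints: -1, -0.25, 0.5, 1.25.
g(-1) = 12, g(-0.25) = 6.5625, g(0.5) = 6.75, g(1.25) = 12.5625.
Sum = Δu · [g(-1) + g(-0.25) + g(0.5) + g(1.25)].
Sum = 28.40625.

28.40625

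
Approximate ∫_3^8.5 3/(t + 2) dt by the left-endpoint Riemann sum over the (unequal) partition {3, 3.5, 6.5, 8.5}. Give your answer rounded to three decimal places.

Subinterval widths: 0.5, 3, 2.
Left endpoints: 3, 3.5, 6.5.
f(3) = 0.6, f(3.5) = 6/11, f(6.5) = 6/17.
Sum = Σ Δt_i · f(t_i).
Sum ≈ 2.642.

2.642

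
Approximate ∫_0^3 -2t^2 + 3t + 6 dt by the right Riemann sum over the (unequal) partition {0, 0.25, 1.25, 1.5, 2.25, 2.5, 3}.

10.5

Subinterval widths: 0.25, 1, 0.25, 0.75, 0.25, 0.5.
Right endpoints: 0.25, 1.25, 1.5, 2.25, 2.5, 3.
f(0.25) = 6.625, f(1.25) = 6.625, f(1.5) = 6, f(2.25) = 2.625, f(2.5) = 1, f(3) = -3.
Sum = Σ Δt_i · f(t_i).
Sum = 10.5.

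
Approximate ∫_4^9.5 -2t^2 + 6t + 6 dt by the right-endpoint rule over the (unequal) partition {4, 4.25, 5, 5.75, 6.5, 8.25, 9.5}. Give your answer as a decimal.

Subinterval widths: 0.25, 0.75, 0.75, 0.75, 1.75, 1.25.
Right endpoints: 4.25, 5, 5.75, 6.5, 8.25, 9.5.
f(4.25) = -4.625, f(5) = -14, f(5.75) = -25.625, f(6.5) = -39.5, f(8.25) = -80.625, f(9.5) = -117.5.
Sum = Σ Δt_i · f(t_i).
Sum = -348.46875.

-348.46875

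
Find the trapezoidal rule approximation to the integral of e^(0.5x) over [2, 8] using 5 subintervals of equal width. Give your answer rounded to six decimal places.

106.854010

Δx = (8 − 2)/5 = 1.2.
f(2) ≈ 2.718282, f(3.2) ≈ 4.953032, f(4.4) ≈ 9.025013, f(5.6) ≈ 16.444647, f(6.8) ≈ 29.964100, f(8) ≈ 54.598150.
T_5 = (Δx/2)·[f(x_0) + 2f(x_1) + ... + 2f(x_{4}) + f(x_5)].
Sum ≈ 106.854010.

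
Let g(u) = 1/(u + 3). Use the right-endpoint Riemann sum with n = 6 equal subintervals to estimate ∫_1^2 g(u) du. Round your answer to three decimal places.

Δu = (2 − 1)/6 = 1/6.
Right endpoints: 7/6, 4/3, 1.5, 5/3, 11/6, 2.
g(7/6) = 0.24, g(4/3) = 3/13, g(1.5) = 2/9, g(5/3) = 3/14, g(11/6) = 6/29, g(2) = 0.2.
Sum = Δu · [g(7/6) + g(4/3) + g(1.5) + ...].
Sum ≈ 0.219.

0.219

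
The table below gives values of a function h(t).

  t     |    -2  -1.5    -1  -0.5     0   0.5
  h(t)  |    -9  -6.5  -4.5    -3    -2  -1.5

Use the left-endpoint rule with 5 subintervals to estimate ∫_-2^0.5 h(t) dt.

-12.5

Δt = 0.5.
Sum = 0.5·[(-9) + (-6.5) + (-4.5) + (-3) + (-2)] = -12.5.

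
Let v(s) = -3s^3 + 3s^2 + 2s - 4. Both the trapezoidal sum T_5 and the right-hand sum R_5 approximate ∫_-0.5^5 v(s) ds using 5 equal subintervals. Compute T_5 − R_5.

T_5 = -359.96125.
R_5 = -519.53.
T_5 − R_5 = 159.56875.

159.56875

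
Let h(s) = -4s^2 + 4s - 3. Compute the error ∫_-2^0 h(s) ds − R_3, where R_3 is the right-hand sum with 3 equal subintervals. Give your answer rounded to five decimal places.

-7.40741

Exact integral: ∫_-2^0 h(s) ds ≈ -24.6666667.
R_3 ≈ -17.2592593.
Error ≈ -24.6666667 − (-17.2592593) ≈ -7.40741.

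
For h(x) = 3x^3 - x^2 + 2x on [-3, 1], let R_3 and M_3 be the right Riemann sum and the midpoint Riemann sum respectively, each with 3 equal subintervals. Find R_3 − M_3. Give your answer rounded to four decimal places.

R_3 ≈ -22.518519.
M_3 ≈ -71.407407.
R_3 − M_3 ≈ 48.8889.

48.8889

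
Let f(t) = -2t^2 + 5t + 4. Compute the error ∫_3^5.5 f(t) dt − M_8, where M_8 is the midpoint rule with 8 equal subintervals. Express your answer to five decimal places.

Exact integral: ∫_3^5.5 f(t) dt ≈ -29.7916667.
M_8 ≈ -29.7509766.
Error ≈ -29.7916667 − (-29.7509766) ≈ -0.04069.

-0.04069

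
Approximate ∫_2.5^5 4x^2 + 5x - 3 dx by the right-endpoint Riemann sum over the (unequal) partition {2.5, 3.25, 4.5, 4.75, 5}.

225.5

Subinterval widths: 0.75, 1.25, 0.25, 0.25.
Right endpoints: 3.25, 4.5, 4.75, 5.
f(3.25) = 55.5, f(4.5) = 100.5, f(4.75) = 111, f(5) = 122.
Sum = Σ Δx_i · f(x_i).
Sum = 225.5.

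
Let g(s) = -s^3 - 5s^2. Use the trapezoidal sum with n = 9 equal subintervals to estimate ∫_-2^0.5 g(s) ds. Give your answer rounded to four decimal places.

Δs = (0.5 − (-2))/9 = 5/18.
g(-2) = -12, g(-31/18) = -56699/5832, g(-13/9) = -5408/729, g(-7/6) = -1127/216, g(-8/9) = -2368/729, g(-11/18) = -9559/5832, g(-1/3) = -14/27, g(-1/18) = -89/5832, g(2/9) = -188/729, g(0.5) = -1.375.
T_9 = (Δs/2)·[g(s_0) + 2g(s_1) + ... + 2g(s_{8}) + g(s_9)].
Sum ≈ -9.6457.

-9.6457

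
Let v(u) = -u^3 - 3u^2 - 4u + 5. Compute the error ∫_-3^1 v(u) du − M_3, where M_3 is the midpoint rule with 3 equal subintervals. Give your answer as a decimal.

0

Exact integral: ∫_-3^1 v(u) du = 28.
M_3 = 28.
Error = 28 − 28 = 0.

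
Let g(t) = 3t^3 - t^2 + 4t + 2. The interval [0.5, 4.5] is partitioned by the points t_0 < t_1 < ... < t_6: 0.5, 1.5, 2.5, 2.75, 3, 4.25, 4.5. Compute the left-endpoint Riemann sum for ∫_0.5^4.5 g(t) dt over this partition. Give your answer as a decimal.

215.421875

Subinterval widths: 1, 1, 0.25, 0.25, 1.25, 0.25.
Left endpoints: 0.5, 1.5, 2.5, 2.75, 3, 4.25.
g(0.5) = 4.125, g(1.5) = 15.875, g(2.5) = 52.625, g(2.75) = 67.828125, g(3) = 86, g(4.25) = 231.234375.
Sum = Σ Δt_i · g(t_i).
Sum = 215.421875.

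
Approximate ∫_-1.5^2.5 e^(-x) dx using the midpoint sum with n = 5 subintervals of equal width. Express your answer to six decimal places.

Δx = (2.5 − (-1.5))/5 = 0.8.
Midpoints: -1.1, -0.3, 0.5, 1.3, 2.1.
f(-1.1) ≈ 3.004166, f(-0.3) ≈ 1.349859, f(0.5) ≈ 0.606531, f(1.3) ≈ 0.272532, f(2.1) ≈ 0.122456.
Sum = Δx · [f(-1.1) + f(-0.3) + f(0.5) + f(1.3) + f(2.1)].
Sum ≈ 4.284435.

4.284435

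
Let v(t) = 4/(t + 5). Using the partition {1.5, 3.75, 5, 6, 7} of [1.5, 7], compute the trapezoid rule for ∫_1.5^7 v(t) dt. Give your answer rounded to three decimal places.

Subinterval widths: 2.25, 1.25, 1, 1.
v(1.5) = 8/13, v(3.75) = 16/35, v(5) = 0.4, v(6) = 4/11, v(7) = 1/3.
On each subinterval the trapezoid contributes (Δt_i/2)·[v(t_{i-1}) + v(t_i)].
Sum ≈ 2.473.

2.473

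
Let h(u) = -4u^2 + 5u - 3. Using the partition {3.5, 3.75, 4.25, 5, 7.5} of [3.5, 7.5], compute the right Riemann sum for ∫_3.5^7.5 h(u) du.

-571.875

Subinterval widths: 0.25, 0.5, 0.75, 2.5.
Right endpoints: 3.75, 4.25, 5, 7.5.
h(3.75) = -40.5, h(4.25) = -54, h(5) = -78, h(7.5) = -190.5.
Sum = Σ Δu_i · h(u_i).
Sum = -571.875.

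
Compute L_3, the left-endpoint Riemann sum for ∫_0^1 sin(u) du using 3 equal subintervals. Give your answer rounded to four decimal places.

0.3152

Δu = (1 − 0)/3 = 1/3.
Left endpoints: 0, 1/3, 2/3.
f(0) ≈ 0.0000, f(1/3) ≈ 0.3272, f(2/3) ≈ 0.6184.
Sum = Δu · [f(0) + f(1/3) + f(2/3)].
Sum ≈ 0.3152.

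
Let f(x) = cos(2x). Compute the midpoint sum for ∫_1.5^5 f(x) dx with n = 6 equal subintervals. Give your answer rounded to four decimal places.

Δx = (5 − 1.5)/6 = 7/12.
Midpoints: 43/24, 2.375, 71/24, 85/24, 4.125, 113/24.
f(43/24) ≈ -0.9040, f(2.375) ≈ 0.0376, f(71/24) ≈ 0.9336, f(85/24) ≈ 0.6966, f(4.125) ≈ -0.3857, f(113/24) ≈ -1.0000.
Sum = Δx · [f(43/24) + f(2.375) + f(71/24) + ...].
Sum ≈ -0.3628.

-0.3628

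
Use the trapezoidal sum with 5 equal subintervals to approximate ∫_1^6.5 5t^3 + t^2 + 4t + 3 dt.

2483.78625

Δt = (6.5 − 1)/5 = 1.1.
f(1) = 13, f(2.1) = 62.115, f(3.2) = 189.88, f(4.3) = 436.225, f(5.4) = 841.08, f(6.5) = 1444.375.
T_5 = (Δt/2)·[f(t_0) + 2f(t_1) + ... + 2f(t_{4}) + f(t_5)].
Sum = 2483.78625.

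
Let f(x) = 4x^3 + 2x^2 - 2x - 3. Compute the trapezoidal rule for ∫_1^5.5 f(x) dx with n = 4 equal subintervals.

Δx = (5.5 − 1)/4 = 1.125.
f(1) = 1, f(2.125) = 40.1640625, f(3.25) = 148.9375, f(4.375) = 361.4921875, f(5.5) = 712.
T_4 = (Δx/2)·[f(x_0) + 2f(x_1) + 2f(x_2) + 2f(x_3) + f(x_4)].
Sum = 1020.48046875.

1020.48046875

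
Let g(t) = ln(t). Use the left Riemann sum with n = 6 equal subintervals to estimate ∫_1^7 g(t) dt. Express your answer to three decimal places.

6.579

Δt = (7 − 1)/6 = 1.
Left endpoints: 1, 2, 3, 4, 5, 6.
g(1) ≈ 0.000, g(2) ≈ 0.693, g(3) ≈ 1.099, g(4) ≈ 1.386, g(5) ≈ 1.609, g(6) ≈ 1.792.
Sum = Δt · [g(1) + g(2) + g(3) + ...].
Sum ≈ 6.579.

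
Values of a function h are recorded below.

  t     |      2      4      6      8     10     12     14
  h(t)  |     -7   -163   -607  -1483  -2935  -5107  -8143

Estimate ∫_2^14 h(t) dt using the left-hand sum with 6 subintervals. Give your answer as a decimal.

Δt = 2.
Sum = 2·[(-7) + (-163) + (-607) + (-1483) + (-2935) + (-5107)] = -20604.

-20604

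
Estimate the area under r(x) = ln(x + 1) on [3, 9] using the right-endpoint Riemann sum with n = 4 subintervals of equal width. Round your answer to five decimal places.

Δx = (9 − 3)/4 = 1.5.
Right endpoints: 4.5, 6, 7.5, 9.
r(4.5) ≈ 1.70475, r(6) ≈ 1.94591, r(7.5) ≈ 2.14007, r(9) ≈ 2.30259.
Sum = Δx · [r(4.5) + r(6) + r(7.5) + r(9)].
Sum ≈ 12.13996.

12.13996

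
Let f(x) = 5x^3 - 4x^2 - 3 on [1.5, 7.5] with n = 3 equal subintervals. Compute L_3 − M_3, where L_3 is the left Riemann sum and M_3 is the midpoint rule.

-1495.5

L_3 = 1750.25.
M_3 = 3245.75.
L_3 − M_3 = -1495.5.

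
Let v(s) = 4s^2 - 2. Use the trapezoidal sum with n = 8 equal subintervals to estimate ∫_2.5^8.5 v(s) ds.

788.25

Δs = (8.5 − 2.5)/8 = 0.75.
v(2.5) = 23, v(3.25) = 40.25, v(4) = 62, v(4.75) = 88.25, v(5.5) = 119, v(6.25) = 154.25, v(7) = 194, v(7.75) = 238.25, v(8.5) = 287.
T_8 = (Δs/2)·[v(s_0) + 2v(s_1) + ... + 2v(s_{7}) + v(s_8)].
Sum = 788.25.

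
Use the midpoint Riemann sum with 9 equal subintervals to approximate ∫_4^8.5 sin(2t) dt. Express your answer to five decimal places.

0.06761

Δt = (8.5 − 4)/9 = 0.5.
Midpoints: 4.25, 4.75, 5.25, 5.75, 6.25, 6.75, 7.25, 7.75, 8.25.
f(4.25) ≈ 0.79849, f(4.75) ≈ -0.07515, f(5.25) ≈ -0.87970, f(5.75) ≈ -0.87545, f(6.25) ≈ -0.06632, f(6.75) ≈ 0.80378, f(7.25) ≈ 0.93490, f(7.75) ≈ 0.20647, f(8.25) ≈ -0.71179.
Sum = Δt · [f(4.25) + f(4.75) + f(5.25) + ...].
Sum ≈ 0.06761.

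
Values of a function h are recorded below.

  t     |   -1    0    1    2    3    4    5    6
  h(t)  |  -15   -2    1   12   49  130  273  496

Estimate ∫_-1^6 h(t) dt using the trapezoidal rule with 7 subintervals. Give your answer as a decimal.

703.5

Δt = 1.
T_7 = (1/2)·[(-15) + 2·(-2) + 2·1 + 2·12 + 2·49 + 2·130 + 2·273 + 496] = 703.5.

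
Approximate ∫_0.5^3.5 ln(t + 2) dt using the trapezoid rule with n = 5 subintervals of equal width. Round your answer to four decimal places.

4.0789

Δt = (3.5 − 0.5)/5 = 0.6.
f(0.5) ≈ 0.9163, f(1.1) ≈ 1.1314, f(1.7) ≈ 1.3083, f(2.3) ≈ 1.4586, f(2.9) ≈ 1.5892, f(3.5) ≈ 1.7047.
T_5 = (Δt/2)·[f(t_0) + 2f(t_1) + ... + 2f(t_{4}) + f(t_5)].
Sum ≈ 4.0789.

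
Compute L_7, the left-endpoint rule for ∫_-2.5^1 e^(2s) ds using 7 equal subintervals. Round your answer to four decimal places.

2.1482

Δs = (1 − (-2.5))/7 = 0.5.
Left endpoints: -2.5, -2, -1.5, -1, -0.5, 0, 0.5.
f(-2.5) ≈ 0.0067, f(-2) ≈ 0.0183, f(-1.5) ≈ 0.0498, f(-1) ≈ 0.1353, f(-0.5) ≈ 0.3679, f(0) ≈ 1.0000, f(0.5) ≈ 2.7183.
Sum = Δs · [f(-2.5) + f(-2) + f(-1.5) + ...].
Sum ≈ 2.1482.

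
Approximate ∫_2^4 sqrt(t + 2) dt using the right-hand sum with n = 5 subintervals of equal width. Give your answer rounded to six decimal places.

Δt = (4 − 2)/5 = 0.4.
Right endpoints: 2.4, 2.8, 3.2, 3.6, 4.
f(2.4) ≈ 2.097618, f(2.8) ≈ 2.190890, f(3.2) ≈ 2.280351, f(3.6) ≈ 2.366432, f(4) ≈ 2.449490.
Sum = Δt · [f(2.4) + f(2.8) + f(3.2) + f(3.6) + f(4)].
Sum ≈ 4.553912.

4.553912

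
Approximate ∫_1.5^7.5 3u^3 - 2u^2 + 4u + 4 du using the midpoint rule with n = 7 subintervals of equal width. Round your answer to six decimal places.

Δu = (7.5 − 1.5)/7 = 6/7.
Midpoints: 27/14, 39/14, 51/14, 4.5, 75/14, 87/14, 99/14.
f(27/14) = 70781/2744, f(39/14) = 176921/2744, f(51/14) = 376085/2744, f(4.5) = 254.875, f(75/14) = 1177901/2744, f(87/14) = 1842761/2744, f(99/14) = 2725061/2744.
Sum = Δu · [f(27/14) + f(39/14) + f(51/14) + ...].
Sum ≈ 2208.107143.

2208.107143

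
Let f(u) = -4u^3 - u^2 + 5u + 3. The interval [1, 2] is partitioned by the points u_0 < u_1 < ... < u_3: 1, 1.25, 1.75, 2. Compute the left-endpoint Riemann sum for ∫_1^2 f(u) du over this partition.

-2.5

Subinterval widths: 0.25, 0.5, 0.25.
Left endpoints: 1, 1.25, 1.75.
f(1) = 3, f(1.25) = -0.125, f(1.75) = -12.75.
Sum = Σ Δu_i · f(u_i).
Sum = -2.5.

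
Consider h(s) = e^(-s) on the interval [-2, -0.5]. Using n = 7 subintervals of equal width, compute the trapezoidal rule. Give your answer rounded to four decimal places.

5.7623

Δs = (-0.5 − (-2))/7 = 3/14.
h(-2) ≈ 7.3891, h(-25/14) ≈ 5.9638, h(-11/7) ≈ 4.8135, h(-19/14) ≈ 3.8851, h(-8/7) ≈ 3.1357, h(-13/14) ≈ 2.5309, h(-5/7) ≈ 2.0427, h(-0.5) ≈ 1.6487.
T_7 = (Δs/2)·[h(s_0) + 2h(s_1) + ... + 2h(s_{6}) + h(s_7)].
Sum ≈ 5.7623.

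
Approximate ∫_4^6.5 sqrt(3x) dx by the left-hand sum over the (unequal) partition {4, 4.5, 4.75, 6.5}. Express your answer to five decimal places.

Subinterval widths: 0.5, 0.25, 1.75.
Left endpoints: 4, 4.5, 4.75.
f(4) ≈ 3.46410, f(4.5) ≈ 3.67423, f(4.75) ≈ 3.77492.
Sum = Σ Δx_i · f(x_i).
Sum ≈ 9.25671.

9.25671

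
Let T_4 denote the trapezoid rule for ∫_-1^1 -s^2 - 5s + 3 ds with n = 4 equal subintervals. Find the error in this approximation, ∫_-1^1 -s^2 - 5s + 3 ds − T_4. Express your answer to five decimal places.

0.08333

Exact integral: ∫_-1^1 f(s) ds ≈ 5.3333333.
T_4 = 5.25.
Error ≈ 5.3333333 − 5.25 ≈ 0.08333.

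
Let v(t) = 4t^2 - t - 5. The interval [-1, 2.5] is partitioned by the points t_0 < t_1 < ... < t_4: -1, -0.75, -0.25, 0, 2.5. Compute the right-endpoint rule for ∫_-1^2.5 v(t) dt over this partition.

39.75

Subinterval widths: 0.25, 0.5, 0.25, 2.5.
Right endpoints: -0.75, -0.25, 0, 2.5.
v(-0.75) = -2, v(-0.25) = -4.5, v(0) = -5, v(2.5) = 17.5.
Sum = Σ Δt_i · v(t_i).
Sum = 39.75.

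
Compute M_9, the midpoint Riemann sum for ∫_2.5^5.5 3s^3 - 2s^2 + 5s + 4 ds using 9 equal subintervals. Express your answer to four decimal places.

Δs = (5.5 − 2.5)/9 = 1/3.
Midpoints: 8/3, 3, 10/3, 11/3, 4, 13/3, 14/3, 5, 16/3.
f(8/3) = 60, f(3) = 82, f(10/3) = 986/9, f(11/3) = 430/3, f(4) = 184, f(13/3) = 2090/9, f(14/3) = 866/3, f(5) = 354, f(16/3) = 3860/9.
Sum = Δs · [f(8/3) + f(3) + f(10/3) + ...].
Sum ≈ 627.5556.

627.5556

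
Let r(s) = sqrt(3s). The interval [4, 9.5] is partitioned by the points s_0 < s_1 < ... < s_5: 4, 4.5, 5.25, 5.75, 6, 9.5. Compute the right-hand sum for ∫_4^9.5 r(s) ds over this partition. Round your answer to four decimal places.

26.6358

Subinterval widths: 0.5, 0.75, 0.5, 0.25, 3.5.
Right endpoints: 4.5, 5.25, 5.75, 6, 9.5.
r(4.5) ≈ 3.6742, r(5.25) ≈ 3.9686, r(5.75) ≈ 4.1533, r(6) ≈ 4.2426, r(9.5) ≈ 5.3385.
Sum = Σ Δs_i · r(s_i).
Sum ≈ 26.6358.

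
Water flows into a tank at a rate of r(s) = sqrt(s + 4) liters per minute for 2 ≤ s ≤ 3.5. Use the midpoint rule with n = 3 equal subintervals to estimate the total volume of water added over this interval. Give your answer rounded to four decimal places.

3.8953

Δs = (3.5 − 2)/3 = 0.5.
Midpoints: 2.25, 2.75, 3.25.
r(2.25) ≈ 2.5000, r(2.75) ≈ 2.5981, r(3.25) ≈ 2.6926.
Sum = Δs · [r(2.25) + r(2.75) + r(3.25)].
Sum ≈ 3.8953.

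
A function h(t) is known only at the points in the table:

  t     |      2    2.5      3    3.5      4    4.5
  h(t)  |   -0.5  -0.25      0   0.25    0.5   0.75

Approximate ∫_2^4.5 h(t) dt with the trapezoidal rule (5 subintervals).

0.3125

Δt = 0.5.
T_5 = (0.5/2)·[(-0.5) + 2·(-0.25) + 2·0 + 2·0.25 + 2·0.5 + 0.75] = 0.3125.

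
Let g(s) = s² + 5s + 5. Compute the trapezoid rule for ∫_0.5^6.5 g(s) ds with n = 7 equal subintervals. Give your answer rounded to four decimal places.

227.2347

Δs = (6.5 − 0.5)/7 = 6/7.
g(0.5) = 7.75, g(19/14) = 2671/196, g(31/14) = 4111/196, g(43/14) = 5839/196, g(55/14) = 7855/196, g(67/14) = 10159/196, g(79/14) = 12751/196, g(6.5) = 79.75.
T_7 = (Δs/2)·[g(s_0) + 2g(s_1) + ... + 2g(s_{6}) + g(s_7)].
Sum ≈ 227.2347.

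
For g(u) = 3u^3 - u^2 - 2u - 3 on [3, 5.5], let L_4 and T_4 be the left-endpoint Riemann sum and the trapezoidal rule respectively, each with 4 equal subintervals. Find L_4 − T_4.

-122.4609375

L_4 ≈ 433.940430.
T_4 ≈ 556.401367.
L_4 − T_4 = -122.4609375.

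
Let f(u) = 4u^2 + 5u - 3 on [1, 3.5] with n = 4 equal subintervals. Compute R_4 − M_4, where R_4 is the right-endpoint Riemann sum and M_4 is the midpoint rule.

R_4 = 95.078125.
M_4 = 76.1328125.
R_4 − M_4 = 18.9453125.

18.9453125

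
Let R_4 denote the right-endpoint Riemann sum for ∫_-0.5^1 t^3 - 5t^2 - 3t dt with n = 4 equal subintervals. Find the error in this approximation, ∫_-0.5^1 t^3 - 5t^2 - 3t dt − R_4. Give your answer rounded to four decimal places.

1.4854

Exact integral: ∫_-0.5^1 f(t) dt = -2.765625.
R_4 ≈ -4.250977.
Error ≈ -2.765625 − (-4.250977) ≈ 1.4854.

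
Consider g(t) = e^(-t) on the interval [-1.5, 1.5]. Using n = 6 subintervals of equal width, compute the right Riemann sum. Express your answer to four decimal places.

3.2823

Δt = (1.5 − (-1.5))/6 = 0.5.
Right endpoints: -1, -0.5, 0, 0.5, 1, 1.5.
g(-1) ≈ 2.7183, g(-0.5) ≈ 1.6487, g(0) ≈ 1.0000, g(0.5) ≈ 0.6065, g(1) ≈ 0.3679, g(1.5) ≈ 0.2231.
Sum = Δt · [g(-1) + g(-0.5) + g(0) + ...].
Sum ≈ 3.2823.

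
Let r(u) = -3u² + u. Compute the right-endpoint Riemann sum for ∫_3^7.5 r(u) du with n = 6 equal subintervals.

Δu = (7.5 − 3)/6 = 0.75.
Right endpoints: 3.75, 4.5, 5.25, 6, 6.75, 7.5.
r(3.75) = -38.4375, r(4.5) = -56.25, r(5.25) = -77.4375, r(6) = -102, r(6.75) = -129.9375, r(7.5) = -161.25.
Sum = Δu · [r(3.75) + r(4.5) + r(5.25) + ...].
Sum = -423.984375.

-423.984375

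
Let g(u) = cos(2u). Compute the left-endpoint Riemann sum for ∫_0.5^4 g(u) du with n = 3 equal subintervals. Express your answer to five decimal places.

Δu = (4 − 0.5)/3 = 7/6.
Left endpoints: 0.5, 5/3, 17/6.
g(0.5) ≈ 0.54030, g(5/3) ≈ -0.98167, g(17/6) ≈ 0.81590.
Sum = Δu · [g(0.5) + g(5/3) + g(17/6)].
Sum ≈ 0.43695.

0.43695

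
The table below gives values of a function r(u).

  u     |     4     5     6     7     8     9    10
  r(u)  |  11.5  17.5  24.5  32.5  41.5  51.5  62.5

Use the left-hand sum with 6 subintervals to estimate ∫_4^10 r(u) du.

Δu = 1.
Sum = 1·[11.5 + 17.5 + 24.5 + 32.5 + 41.5 + 51.5] = 179.

179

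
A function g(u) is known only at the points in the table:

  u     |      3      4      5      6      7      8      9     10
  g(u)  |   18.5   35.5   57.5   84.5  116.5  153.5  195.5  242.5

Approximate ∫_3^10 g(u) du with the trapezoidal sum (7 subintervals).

Δu = 1.
T_7 = (1/2)·[18.5 + 2·35.5 + 2·57.5 + 2·84.5 + 2·116.5 + 2·153.5 + 2·195.5 + 242.5] = 773.5.

773.5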